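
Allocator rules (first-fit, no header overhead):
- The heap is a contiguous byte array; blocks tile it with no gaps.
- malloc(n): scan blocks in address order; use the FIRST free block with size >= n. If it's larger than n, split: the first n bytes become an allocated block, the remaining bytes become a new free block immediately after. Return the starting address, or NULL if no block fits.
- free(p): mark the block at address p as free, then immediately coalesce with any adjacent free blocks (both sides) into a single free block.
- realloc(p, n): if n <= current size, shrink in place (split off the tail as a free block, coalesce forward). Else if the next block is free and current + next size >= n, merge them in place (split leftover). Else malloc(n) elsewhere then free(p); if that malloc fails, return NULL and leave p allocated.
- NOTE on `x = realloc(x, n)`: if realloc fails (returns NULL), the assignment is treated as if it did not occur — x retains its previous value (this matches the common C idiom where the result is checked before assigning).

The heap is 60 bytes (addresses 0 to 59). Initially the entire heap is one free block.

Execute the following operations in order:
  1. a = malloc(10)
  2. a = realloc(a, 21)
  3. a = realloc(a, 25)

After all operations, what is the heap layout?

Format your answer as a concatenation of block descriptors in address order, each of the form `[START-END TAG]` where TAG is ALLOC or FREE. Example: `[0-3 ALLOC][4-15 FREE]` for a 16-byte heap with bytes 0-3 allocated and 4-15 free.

Op 1: a = malloc(10) -> a = 0; heap: [0-9 ALLOC][10-59 FREE]
Op 2: a = realloc(a, 21) -> a = 0; heap: [0-20 ALLOC][21-59 FREE]
Op 3: a = realloc(a, 25) -> a = 0; heap: [0-24 ALLOC][25-59 FREE]

Answer: [0-24 ALLOC][25-59 FREE]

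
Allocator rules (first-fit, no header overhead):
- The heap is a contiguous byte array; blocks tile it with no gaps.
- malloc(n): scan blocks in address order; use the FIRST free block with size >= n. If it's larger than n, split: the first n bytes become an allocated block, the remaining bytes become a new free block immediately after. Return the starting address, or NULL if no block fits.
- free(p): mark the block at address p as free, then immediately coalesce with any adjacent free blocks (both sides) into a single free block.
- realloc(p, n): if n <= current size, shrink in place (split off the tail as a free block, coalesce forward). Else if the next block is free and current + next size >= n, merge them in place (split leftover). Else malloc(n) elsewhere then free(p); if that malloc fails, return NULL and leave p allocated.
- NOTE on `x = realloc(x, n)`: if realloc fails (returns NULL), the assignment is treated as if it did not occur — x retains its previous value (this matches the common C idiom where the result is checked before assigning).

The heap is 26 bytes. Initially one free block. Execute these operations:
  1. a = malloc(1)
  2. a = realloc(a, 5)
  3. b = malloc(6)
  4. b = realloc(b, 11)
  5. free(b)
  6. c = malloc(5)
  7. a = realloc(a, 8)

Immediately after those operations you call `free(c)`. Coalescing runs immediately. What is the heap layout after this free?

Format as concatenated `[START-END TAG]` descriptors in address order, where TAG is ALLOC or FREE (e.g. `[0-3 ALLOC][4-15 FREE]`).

Op 1: a = malloc(1) -> a = 0; heap: [0-0 ALLOC][1-25 FREE]
Op 2: a = realloc(a, 5) -> a = 0; heap: [0-4 ALLOC][5-25 FREE]
Op 3: b = malloc(6) -> b = 5; heap: [0-4 ALLOC][5-10 ALLOC][11-25 FREE]
Op 4: b = realloc(b, 11) -> b = 5; heap: [0-4 ALLOC][5-15 ALLOC][16-25 FREE]
Op 5: free(b) -> (freed b); heap: [0-4 ALLOC][5-25 FREE]
Op 6: c = malloc(5) -> c = 5; heap: [0-4 ALLOC][5-9 ALLOC][10-25 FREE]
Op 7: a = realloc(a, 8) -> a = 10; heap: [0-4 FREE][5-9 ALLOC][10-17 ALLOC][18-25 FREE]
free(c): c = 5 -> block [5-9 ALLOC]; mark free, coalesce with adjacent free neighbors -> [0-9 FREE][10-17 ALLOC][18-25 FREE]

Answer: [0-9 FREE][10-17 ALLOC][18-25 FREE]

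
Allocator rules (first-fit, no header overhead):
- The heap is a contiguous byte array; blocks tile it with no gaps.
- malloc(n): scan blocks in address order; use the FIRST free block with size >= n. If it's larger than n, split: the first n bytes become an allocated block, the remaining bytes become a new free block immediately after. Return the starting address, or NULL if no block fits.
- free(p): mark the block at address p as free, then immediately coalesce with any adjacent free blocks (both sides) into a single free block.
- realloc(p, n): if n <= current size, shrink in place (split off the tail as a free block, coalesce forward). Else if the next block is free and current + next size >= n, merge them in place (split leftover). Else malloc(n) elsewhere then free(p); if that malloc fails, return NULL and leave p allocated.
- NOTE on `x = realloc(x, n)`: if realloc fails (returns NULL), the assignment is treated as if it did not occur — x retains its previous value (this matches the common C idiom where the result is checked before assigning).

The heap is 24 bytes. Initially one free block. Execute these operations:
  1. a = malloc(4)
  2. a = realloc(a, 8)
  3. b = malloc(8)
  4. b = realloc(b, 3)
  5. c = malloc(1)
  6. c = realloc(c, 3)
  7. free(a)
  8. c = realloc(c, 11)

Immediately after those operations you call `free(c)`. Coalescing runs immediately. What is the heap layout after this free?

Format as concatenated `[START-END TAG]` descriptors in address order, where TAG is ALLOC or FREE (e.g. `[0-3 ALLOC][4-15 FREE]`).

Op 1: a = malloc(4) -> a = 0; heap: [0-3 ALLOC][4-23 FREE]
Op 2: a = realloc(a, 8) -> a = 0; heap: [0-7 ALLOC][8-23 FREE]
Op 3: b = malloc(8) -> b = 8; heap: [0-7 ALLOC][8-15 ALLOC][16-23 FREE]
Op 4: b = realloc(b, 3) -> b = 8; heap: [0-7 ALLOC][8-10 ALLOC][11-23 FREE]
Op 5: c = malloc(1) -> c = 11; heap: [0-7 ALLOC][8-10 ALLOC][11-11 ALLOC][12-23 FREE]
Op 6: c = realloc(c, 3) -> c = 11; heap: [0-7 ALLOC][8-10 ALLOC][11-13 ALLOC][14-23 FREE]
Op 7: free(a) -> (freed a); heap: [0-7 FREE][8-10 ALLOC][11-13 ALLOC][14-23 FREE]
Op 8: c = realloc(c, 11) -> c = 11; heap: [0-7 FREE][8-10 ALLOC][11-21 ALLOC][22-23 FREE]
free(c): c = 11 -> block [11-21 ALLOC]; mark free, coalesce with adjacent free neighbors -> [0-7 FREE][8-10 ALLOC][11-23 FREE]

Answer: [0-7 FREE][8-10 ALLOC][11-23 FREE]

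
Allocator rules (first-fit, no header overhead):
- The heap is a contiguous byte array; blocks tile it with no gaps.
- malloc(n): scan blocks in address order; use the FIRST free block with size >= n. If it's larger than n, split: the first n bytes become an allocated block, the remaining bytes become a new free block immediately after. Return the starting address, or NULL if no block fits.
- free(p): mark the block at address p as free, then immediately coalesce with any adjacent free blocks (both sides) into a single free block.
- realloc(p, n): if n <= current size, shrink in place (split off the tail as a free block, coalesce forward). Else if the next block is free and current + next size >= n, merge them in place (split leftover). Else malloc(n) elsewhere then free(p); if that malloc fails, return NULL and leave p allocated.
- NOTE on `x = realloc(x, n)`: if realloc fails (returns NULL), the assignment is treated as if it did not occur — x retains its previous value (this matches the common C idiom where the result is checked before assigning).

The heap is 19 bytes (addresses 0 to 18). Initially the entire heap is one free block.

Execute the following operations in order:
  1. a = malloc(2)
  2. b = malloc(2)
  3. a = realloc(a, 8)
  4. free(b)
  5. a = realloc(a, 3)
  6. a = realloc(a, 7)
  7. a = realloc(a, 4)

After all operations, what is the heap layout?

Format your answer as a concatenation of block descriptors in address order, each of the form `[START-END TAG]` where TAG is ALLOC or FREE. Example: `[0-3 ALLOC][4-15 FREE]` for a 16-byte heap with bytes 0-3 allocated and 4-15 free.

Answer: [0-3 FREE][4-7 ALLOC][8-18 FREE]

Derivation:
Op 1: a = malloc(2) -> a = 0; heap: [0-1 ALLOC][2-18 FREE]
Op 2: b = malloc(2) -> b = 2; heap: [0-1 ALLOC][2-3 ALLOC][4-18 FREE]
Op 3: a = realloc(a, 8) -> a = 4; heap: [0-1 FREE][2-3 ALLOC][4-11 ALLOC][12-18 FREE]
Op 4: free(b) -> (freed b); heap: [0-3 FREE][4-11 ALLOC][12-18 FREE]
Op 5: a = realloc(a, 3) -> a = 4; heap: [0-3 FREE][4-6 ALLOC][7-18 FREE]
Op 6: a = realloc(a, 7) -> a = 4; heap: [0-3 FREE][4-10 ALLOC][11-18 FREE]
Op 7: a = realloc(a, 4) -> a = 4; heap: [0-3 FREE][4-7 ALLOC][8-18 FREE]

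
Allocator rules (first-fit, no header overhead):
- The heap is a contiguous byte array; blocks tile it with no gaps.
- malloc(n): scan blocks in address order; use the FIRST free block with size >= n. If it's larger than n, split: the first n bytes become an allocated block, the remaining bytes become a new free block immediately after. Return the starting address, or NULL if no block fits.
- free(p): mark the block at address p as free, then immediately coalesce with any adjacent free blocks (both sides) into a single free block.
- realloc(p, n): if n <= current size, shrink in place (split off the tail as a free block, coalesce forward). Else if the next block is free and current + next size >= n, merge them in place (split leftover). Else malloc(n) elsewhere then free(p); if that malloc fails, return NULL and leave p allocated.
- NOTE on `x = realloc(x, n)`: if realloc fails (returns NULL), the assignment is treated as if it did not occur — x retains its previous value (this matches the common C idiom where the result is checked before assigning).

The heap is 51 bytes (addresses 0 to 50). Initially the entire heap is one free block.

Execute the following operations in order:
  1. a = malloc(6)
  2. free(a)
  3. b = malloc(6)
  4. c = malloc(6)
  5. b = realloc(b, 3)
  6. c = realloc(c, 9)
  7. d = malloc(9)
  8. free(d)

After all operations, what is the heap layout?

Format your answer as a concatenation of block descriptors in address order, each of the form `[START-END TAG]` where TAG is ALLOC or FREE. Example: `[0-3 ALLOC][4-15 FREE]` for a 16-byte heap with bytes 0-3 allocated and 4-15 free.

Answer: [0-2 ALLOC][3-5 FREE][6-14 ALLOC][15-50 FREE]

Derivation:
Op 1: a = malloc(6) -> a = 0; heap: [0-5 ALLOC][6-50 FREE]
Op 2: free(a) -> (freed a); heap: [0-50 FREE]
Op 3: b = malloc(6) -> b = 0; heap: [0-5 ALLOC][6-50 FREE]
Op 4: c = malloc(6) -> c = 6; heap: [0-5 ALLOC][6-11 ALLOC][12-50 FREE]
Op 5: b = realloc(b, 3) -> b = 0; heap: [0-2 ALLOC][3-5 FREE][6-11 ALLOC][12-50 FREE]
Op 6: c = realloc(c, 9) -> c = 6; heap: [0-2 ALLOC][3-5 FREE][6-14 ALLOC][15-50 FREE]
Op 7: d = malloc(9) -> d = 15; heap: [0-2 ALLOC][3-5 FREE][6-14 ALLOC][15-23 ALLOC][24-50 FREE]
Op 8: free(d) -> (freed d); heap: [0-2 ALLOC][3-5 FREE][6-14 ALLOC][15-50 FREE]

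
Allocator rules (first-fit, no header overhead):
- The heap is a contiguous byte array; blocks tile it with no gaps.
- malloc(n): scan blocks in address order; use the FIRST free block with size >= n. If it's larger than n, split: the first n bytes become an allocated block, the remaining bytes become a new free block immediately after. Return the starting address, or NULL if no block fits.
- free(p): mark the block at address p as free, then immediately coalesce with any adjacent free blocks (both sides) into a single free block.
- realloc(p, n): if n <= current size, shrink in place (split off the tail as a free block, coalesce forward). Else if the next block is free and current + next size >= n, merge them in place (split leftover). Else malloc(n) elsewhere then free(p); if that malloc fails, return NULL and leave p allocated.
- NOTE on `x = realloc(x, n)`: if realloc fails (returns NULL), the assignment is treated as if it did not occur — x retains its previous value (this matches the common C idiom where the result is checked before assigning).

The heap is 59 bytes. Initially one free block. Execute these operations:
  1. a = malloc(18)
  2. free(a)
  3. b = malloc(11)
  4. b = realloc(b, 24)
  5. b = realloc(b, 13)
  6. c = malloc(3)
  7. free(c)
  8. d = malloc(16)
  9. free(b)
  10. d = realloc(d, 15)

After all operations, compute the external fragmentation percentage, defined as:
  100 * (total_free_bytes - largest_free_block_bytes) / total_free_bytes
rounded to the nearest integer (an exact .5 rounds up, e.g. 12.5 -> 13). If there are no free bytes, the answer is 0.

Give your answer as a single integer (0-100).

Answer: 30

Derivation:
Op 1: a = malloc(18) -> a = 0; heap: [0-17 ALLOC][18-58 FREE]
Op 2: free(a) -> (freed a); heap: [0-58 FREE]
Op 3: b = malloc(11) -> b = 0; heap: [0-10 ALLOC][11-58 FREE]
Op 4: b = realloc(b, 24) -> b = 0; heap: [0-23 ALLOC][24-58 FREE]
Op 5: b = realloc(b, 13) -> b = 0; heap: [0-12 ALLOC][13-58 FREE]
Op 6: c = malloc(3) -> c = 13; heap: [0-12 ALLOC][13-15 ALLOC][16-58 FREE]
Op 7: free(c) -> (freed c); heap: [0-12 ALLOC][13-58 FREE]
Op 8: d = malloc(16) -> d = 13; heap: [0-12 ALLOC][13-28 ALLOC][29-58 FREE]
Op 9: free(b) -> (freed b); heap: [0-12 FREE][13-28 ALLOC][29-58 FREE]
Op 10: d = realloc(d, 15) -> d = 13; heap: [0-12 FREE][13-27 ALLOC][28-58 FREE]
Free blocks: [13 31] total_free=44 largest=31 -> 100*(44-31)/44 = 1300/44 ≈ 29.545 -> rounds to 30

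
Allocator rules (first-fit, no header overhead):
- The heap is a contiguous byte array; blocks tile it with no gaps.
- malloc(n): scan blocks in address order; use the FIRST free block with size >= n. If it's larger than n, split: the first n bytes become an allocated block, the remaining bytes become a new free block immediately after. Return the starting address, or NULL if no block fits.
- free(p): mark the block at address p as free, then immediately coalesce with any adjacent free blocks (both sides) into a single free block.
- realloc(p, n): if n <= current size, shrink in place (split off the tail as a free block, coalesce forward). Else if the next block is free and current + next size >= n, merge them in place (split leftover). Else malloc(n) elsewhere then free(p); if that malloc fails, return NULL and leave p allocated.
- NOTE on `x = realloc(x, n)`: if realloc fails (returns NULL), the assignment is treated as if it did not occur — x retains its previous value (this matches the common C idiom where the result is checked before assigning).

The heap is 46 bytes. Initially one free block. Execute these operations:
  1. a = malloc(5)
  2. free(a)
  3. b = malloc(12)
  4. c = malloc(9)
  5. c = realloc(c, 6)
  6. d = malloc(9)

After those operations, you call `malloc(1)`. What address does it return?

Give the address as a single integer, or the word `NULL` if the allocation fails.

Op 1: a = malloc(5) -> a = 0; heap: [0-4 ALLOC][5-45 FREE]
Op 2: free(a) -> (freed a); heap: [0-45 FREE]
Op 3: b = malloc(12) -> b = 0; heap: [0-11 ALLOC][12-45 FREE]
Op 4: c = malloc(9) -> c = 12; heap: [0-11 ALLOC][12-20 ALLOC][21-45 FREE]
Op 5: c = realloc(c, 6) -> c = 12; heap: [0-11 ALLOC][12-17 ALLOC][18-45 FREE]
Op 6: d = malloc(9) -> d = 18; heap: [0-11 ALLOC][12-17 ALLOC][18-26 ALLOC][27-45 FREE]
malloc(1): first-fit scan over [0-11 ALLOC][12-17 ALLOC][18-26 ALLOC][27-45 FREE] -> 27

Answer: 27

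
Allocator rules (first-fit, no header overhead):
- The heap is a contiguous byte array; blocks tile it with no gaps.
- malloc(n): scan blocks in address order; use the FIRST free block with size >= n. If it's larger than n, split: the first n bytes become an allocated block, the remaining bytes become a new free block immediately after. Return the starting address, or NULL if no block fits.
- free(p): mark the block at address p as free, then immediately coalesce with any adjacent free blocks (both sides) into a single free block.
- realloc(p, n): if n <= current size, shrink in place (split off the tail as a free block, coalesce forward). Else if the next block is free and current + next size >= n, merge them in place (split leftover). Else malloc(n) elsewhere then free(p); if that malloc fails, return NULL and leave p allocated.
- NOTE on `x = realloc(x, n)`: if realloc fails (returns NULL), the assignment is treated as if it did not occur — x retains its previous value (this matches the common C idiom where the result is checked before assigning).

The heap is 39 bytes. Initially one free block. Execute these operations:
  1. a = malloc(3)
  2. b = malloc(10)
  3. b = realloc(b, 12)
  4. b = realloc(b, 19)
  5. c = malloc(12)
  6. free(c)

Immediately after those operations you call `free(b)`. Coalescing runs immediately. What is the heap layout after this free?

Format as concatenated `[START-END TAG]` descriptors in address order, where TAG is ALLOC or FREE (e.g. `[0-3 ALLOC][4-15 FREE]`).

Op 1: a = malloc(3) -> a = 0; heap: [0-2 ALLOC][3-38 FREE]
Op 2: b = malloc(10) -> b = 3; heap: [0-2 ALLOC][3-12 ALLOC][13-38 FREE]
Op 3: b = realloc(b, 12) -> b = 3; heap: [0-2 ALLOC][3-14 ALLOC][15-38 FREE]
Op 4: b = realloc(b, 19) -> b = 3; heap: [0-2 ALLOC][3-21 ALLOC][22-38 FREE]
Op 5: c = malloc(12) -> c = 22; heap: [0-2 ALLOC][3-21 ALLOC][22-33 ALLOC][34-38 FREE]
Op 6: free(c) -> (freed c); heap: [0-2 ALLOC][3-21 ALLOC][22-38 FREE]
free(b): b = 3 -> block [3-21 ALLOC]; mark free, coalesce with adjacent free neighbors -> [0-2 ALLOC][3-38 FREE]

Answer: [0-2 ALLOC][3-38 FREE]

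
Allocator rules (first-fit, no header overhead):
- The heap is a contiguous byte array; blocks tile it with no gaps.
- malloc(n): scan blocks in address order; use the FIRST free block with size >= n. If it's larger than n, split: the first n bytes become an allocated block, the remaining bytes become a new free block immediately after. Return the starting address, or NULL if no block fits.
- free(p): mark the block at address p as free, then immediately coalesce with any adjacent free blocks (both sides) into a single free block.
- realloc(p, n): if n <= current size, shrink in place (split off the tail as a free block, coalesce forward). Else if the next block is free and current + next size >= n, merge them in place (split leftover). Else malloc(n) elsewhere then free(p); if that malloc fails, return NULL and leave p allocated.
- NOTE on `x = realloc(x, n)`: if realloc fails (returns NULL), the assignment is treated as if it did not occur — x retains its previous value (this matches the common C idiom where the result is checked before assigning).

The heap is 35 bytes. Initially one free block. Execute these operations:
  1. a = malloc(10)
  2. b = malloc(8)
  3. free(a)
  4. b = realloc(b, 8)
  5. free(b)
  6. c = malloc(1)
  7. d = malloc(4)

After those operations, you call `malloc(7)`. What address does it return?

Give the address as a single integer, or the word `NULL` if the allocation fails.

Answer: 5

Derivation:
Op 1: a = malloc(10) -> a = 0; heap: [0-9 ALLOC][10-34 FREE]
Op 2: b = malloc(8) -> b = 10; heap: [0-9 ALLOC][10-17 ALLOC][18-34 FREE]
Op 3: free(a) -> (freed a); heap: [0-9 FREE][10-17 ALLOC][18-34 FREE]
Op 4: b = realloc(b, 8) -> b = 10; heap: [0-9 FREE][10-17 ALLOC][18-34 FREE]
Op 5: free(b) -> (freed b); heap: [0-34 FREE]
Op 6: c = malloc(1) -> c = 0; heap: [0-0 ALLOC][1-34 FREE]
Op 7: d = malloc(4) -> d = 1; heap: [0-0 ALLOC][1-4 ALLOC][5-34 FREE]
malloc(7): first-fit scan over [0-0 ALLOC][1-4 ALLOC][5-34 FREE] -> 5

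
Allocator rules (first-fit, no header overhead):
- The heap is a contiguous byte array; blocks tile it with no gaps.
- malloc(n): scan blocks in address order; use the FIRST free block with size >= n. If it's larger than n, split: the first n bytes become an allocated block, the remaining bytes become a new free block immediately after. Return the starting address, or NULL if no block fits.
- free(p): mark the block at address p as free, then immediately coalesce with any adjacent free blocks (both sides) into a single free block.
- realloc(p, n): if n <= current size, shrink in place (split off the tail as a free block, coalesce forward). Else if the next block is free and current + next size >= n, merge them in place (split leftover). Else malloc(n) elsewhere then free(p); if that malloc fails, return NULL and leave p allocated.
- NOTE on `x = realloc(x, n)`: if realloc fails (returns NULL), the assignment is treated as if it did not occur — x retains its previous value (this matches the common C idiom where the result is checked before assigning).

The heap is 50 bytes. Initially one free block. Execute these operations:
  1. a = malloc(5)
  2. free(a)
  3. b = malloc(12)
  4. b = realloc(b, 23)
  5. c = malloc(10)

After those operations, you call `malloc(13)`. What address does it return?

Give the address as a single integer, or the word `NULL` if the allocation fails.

Answer: 33

Derivation:
Op 1: a = malloc(5) -> a = 0; heap: [0-4 ALLOC][5-49 FREE]
Op 2: free(a) -> (freed a); heap: [0-49 FREE]
Op 3: b = malloc(12) -> b = 0; heap: [0-11 ALLOC][12-49 FREE]
Op 4: b = realloc(b, 23) -> b = 0; heap: [0-22 ALLOC][23-49 FREE]
Op 5: c = malloc(10) -> c = 23; heap: [0-22 ALLOC][23-32 ALLOC][33-49 FREE]
malloc(13): first-fit scan over [0-22 ALLOC][23-32 ALLOC][33-49 FREE] -> 33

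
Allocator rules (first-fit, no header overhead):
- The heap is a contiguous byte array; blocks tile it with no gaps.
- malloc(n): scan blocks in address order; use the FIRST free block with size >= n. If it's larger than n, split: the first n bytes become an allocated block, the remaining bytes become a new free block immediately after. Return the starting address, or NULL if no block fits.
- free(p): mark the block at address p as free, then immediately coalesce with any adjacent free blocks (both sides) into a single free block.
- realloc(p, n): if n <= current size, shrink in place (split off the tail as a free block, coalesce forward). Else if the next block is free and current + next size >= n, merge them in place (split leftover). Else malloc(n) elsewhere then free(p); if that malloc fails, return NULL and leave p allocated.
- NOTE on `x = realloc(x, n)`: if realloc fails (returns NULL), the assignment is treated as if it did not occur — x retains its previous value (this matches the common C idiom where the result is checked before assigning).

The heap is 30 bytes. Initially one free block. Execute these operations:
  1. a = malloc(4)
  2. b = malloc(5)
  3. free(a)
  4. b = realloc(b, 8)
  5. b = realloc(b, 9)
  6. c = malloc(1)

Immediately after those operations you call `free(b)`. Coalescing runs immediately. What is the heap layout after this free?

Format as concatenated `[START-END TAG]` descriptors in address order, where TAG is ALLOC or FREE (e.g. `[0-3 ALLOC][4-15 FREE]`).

Op 1: a = malloc(4) -> a = 0; heap: [0-3 ALLOC][4-29 FREE]
Op 2: b = malloc(5) -> b = 4; heap: [0-3 ALLOC][4-8 ALLOC][9-29 FREE]
Op 3: free(a) -> (freed a); heap: [0-3 FREE][4-8 ALLOC][9-29 FREE]
Op 4: b = realloc(b, 8) -> b = 4; heap: [0-3 FREE][4-11 ALLOC][12-29 FREE]
Op 5: b = realloc(b, 9) -> b = 4; heap: [0-3 FREE][4-12 ALLOC][13-29 FREE]
Op 6: c = malloc(1) -> c = 0; heap: [0-0 ALLOC][1-3 FREE][4-12 ALLOC][13-29 FREE]
free(b): b = 4 -> block [4-12 ALLOC]; mark free, coalesce with adjacent free neighbors -> [0-0 ALLOC][1-29 FREE]

Answer: [0-0 ALLOC][1-29 FREE]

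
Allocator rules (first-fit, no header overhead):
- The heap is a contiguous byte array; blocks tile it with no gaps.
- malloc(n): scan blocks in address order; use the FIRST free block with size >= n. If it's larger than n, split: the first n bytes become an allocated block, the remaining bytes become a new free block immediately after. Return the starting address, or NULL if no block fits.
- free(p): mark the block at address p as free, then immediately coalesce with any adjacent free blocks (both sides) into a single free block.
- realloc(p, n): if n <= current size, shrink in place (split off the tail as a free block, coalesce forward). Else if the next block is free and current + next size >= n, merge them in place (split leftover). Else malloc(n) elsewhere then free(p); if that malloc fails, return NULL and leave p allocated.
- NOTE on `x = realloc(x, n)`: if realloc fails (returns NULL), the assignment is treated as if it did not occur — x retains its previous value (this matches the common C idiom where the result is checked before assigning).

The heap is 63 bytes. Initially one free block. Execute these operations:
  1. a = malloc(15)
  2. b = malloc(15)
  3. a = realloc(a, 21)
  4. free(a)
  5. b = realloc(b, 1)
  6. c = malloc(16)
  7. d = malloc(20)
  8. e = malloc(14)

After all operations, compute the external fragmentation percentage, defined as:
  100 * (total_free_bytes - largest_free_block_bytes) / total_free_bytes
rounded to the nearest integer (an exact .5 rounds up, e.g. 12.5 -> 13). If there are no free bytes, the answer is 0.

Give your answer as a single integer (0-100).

Op 1: a = malloc(15) -> a = 0; heap: [0-14 ALLOC][15-62 FREE]
Op 2: b = malloc(15) -> b = 15; heap: [0-14 ALLOC][15-29 ALLOC][30-62 FREE]
Op 3: a = realloc(a, 21) -> a = 30; heap: [0-14 FREE][15-29 ALLOC][30-50 ALLOC][51-62 FREE]
Op 4: free(a) -> (freed a); heap: [0-14 FREE][15-29 ALLOC][30-62 FREE]
Op 5: b = realloc(b, 1) -> b = 15; heap: [0-14 FREE][15-15 ALLOC][16-62 FREE]
Op 6: c = malloc(16) -> c = 16; heap: [0-14 FREE][15-15 ALLOC][16-31 ALLOC][32-62 FREE]
Op 7: d = malloc(20) -> d = 32; heap: [0-14 FREE][15-15 ALLOC][16-31 ALLOC][32-51 ALLOC][52-62 FREE]
Op 8: e = malloc(14) -> e = 0; heap: [0-13 ALLOC][14-14 FREE][15-15 ALLOC][16-31 ALLOC][32-51 ALLOC][52-62 FREE]
Free blocks: [1 11] total_free=12 largest=11 -> 100*(12-11)/12 = 100/12 ≈ 8.333 -> rounds to 8

Answer: 8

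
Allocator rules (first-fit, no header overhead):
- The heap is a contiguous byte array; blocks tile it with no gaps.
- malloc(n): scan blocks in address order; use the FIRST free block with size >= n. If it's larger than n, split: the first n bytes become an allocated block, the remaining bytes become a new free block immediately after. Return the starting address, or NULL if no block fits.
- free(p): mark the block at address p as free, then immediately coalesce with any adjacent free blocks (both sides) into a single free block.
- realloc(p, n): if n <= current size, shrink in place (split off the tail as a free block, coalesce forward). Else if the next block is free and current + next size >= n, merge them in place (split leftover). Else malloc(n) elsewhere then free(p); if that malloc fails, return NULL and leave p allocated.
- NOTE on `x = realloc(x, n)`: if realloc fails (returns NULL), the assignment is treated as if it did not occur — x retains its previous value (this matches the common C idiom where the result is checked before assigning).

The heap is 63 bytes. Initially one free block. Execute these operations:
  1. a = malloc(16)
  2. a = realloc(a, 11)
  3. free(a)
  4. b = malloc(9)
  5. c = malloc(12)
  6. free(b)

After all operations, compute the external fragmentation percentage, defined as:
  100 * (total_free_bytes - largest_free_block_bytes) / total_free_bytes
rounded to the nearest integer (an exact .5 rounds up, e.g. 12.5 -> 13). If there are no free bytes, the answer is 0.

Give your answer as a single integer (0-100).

Op 1: a = malloc(16) -> a = 0; heap: [0-15 ALLOC][16-62 FREE]
Op 2: a = realloc(a, 11) -> a = 0; heap: [0-10 ALLOC][11-62 FREE]
Op 3: free(a) -> (freed a); heap: [0-62 FREE]
Op 4: b = malloc(9) -> b = 0; heap: [0-8 ALLOC][9-62 FREE]
Op 5: c = malloc(12) -> c = 9; heap: [0-8 ALLOC][9-20 ALLOC][21-62 FREE]
Op 6: free(b) -> (freed b); heap: [0-8 FREE][9-20 ALLOC][21-62 FREE]
Free blocks: [9 42] total_free=51 largest=42 -> 100*(51-42)/51 = 900/51 ≈ 17.647 -> rounds to 18

Answer: 18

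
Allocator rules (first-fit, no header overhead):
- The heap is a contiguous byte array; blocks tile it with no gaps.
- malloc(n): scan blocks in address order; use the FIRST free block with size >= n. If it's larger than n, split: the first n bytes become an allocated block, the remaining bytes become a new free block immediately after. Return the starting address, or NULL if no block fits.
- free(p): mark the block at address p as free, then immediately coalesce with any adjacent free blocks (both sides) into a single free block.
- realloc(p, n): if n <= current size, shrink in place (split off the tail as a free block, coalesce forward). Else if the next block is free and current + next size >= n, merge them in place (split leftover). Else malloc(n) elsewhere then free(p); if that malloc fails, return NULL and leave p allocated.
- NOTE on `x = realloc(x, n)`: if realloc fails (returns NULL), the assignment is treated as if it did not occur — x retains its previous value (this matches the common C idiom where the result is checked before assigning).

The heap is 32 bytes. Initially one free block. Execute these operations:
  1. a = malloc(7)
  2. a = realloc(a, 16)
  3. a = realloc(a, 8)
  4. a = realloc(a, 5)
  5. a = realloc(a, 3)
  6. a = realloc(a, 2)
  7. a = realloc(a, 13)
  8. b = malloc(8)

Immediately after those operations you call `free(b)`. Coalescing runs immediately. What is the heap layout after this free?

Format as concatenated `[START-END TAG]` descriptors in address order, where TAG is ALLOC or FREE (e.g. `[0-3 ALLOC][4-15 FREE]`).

Op 1: a = malloc(7) -> a = 0; heap: [0-6 ALLOC][7-31 FREE]
Op 2: a = realloc(a, 16) -> a = 0; heap: [0-15 ALLOC][16-31 FREE]
Op 3: a = realloc(a, 8) -> a = 0; heap: [0-7 ALLOC][8-31 FREE]
Op 4: a = realloc(a, 5) -> a = 0; heap: [0-4 ALLOC][5-31 FREE]
Op 5: a = realloc(a, 3) -> a = 0; heap: [0-2 ALLOC][3-31 FREE]
Op 6: a = realloc(a, 2) -> a = 0; heap: [0-1 ALLOC][2-31 FREE]
Op 7: a = realloc(a, 13) -> a = 0; heap: [0-12 ALLOC][13-31 FREE]
Op 8: b = malloc(8) -> b = 13; heap: [0-12 ALLOC][13-20 ALLOC][21-31 FREE]
free(b): b = 13 -> block [13-20 ALLOC]; mark free, coalesce with adjacent free neighbors -> [0-12 ALLOC][13-31 FREE]

Answer: [0-12 ALLOC][13-31 FREE]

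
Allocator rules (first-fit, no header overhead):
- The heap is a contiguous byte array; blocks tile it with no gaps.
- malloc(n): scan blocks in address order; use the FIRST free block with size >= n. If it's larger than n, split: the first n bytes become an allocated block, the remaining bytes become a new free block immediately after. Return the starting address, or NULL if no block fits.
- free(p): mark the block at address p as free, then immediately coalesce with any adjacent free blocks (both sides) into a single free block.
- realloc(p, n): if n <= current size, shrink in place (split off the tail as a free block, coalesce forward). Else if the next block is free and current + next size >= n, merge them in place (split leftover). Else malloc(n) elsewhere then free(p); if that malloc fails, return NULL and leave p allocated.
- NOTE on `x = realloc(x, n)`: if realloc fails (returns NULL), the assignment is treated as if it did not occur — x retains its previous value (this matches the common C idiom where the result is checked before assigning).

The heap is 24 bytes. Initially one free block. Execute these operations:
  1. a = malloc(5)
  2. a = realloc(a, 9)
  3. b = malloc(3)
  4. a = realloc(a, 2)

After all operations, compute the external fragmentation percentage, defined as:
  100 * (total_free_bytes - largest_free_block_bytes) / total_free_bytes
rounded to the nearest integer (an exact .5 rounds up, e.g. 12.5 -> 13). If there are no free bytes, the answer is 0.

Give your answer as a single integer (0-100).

Answer: 37

Derivation:
Op 1: a = malloc(5) -> a = 0; heap: [0-4 ALLOC][5-23 FREE]
Op 2: a = realloc(a, 9) -> a = 0; heap: [0-8 ALLOC][9-23 FREE]
Op 3: b = malloc(3) -> b = 9; heap: [0-8 ALLOC][9-11 ALLOC][12-23 FREE]
Op 4: a = realloc(a, 2) -> a = 0; heap: [0-1 ALLOC][2-8 FREE][9-11 ALLOC][12-23 FREE]
Free blocks: [7 12] total_free=19 largest=12 -> 100*(19-12)/19 = 700/19 ≈ 36.842 -> rounds to 37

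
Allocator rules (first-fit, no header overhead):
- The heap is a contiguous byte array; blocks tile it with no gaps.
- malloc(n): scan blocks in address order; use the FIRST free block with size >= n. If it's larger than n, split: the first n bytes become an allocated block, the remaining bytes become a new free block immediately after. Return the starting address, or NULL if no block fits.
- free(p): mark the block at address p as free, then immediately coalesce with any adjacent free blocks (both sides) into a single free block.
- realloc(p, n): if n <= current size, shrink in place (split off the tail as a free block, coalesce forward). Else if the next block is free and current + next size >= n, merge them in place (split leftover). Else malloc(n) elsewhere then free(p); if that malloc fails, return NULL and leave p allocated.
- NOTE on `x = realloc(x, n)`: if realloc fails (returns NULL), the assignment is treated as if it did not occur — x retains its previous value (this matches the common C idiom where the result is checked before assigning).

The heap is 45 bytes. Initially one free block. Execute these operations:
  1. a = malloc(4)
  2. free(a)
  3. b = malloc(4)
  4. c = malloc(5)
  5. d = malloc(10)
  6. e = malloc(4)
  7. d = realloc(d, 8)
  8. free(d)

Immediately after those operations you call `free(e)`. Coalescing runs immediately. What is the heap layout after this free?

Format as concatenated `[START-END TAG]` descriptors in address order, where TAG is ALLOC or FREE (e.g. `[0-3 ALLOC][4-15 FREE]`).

Op 1: a = malloc(4) -> a = 0; heap: [0-3 ALLOC][4-44 FREE]
Op 2: free(a) -> (freed a); heap: [0-44 FREE]
Op 3: b = malloc(4) -> b = 0; heap: [0-3 ALLOC][4-44 FREE]
Op 4: c = malloc(5) -> c = 4; heap: [0-3 ALLOC][4-8 ALLOC][9-44 FREE]
Op 5: d = malloc(10) -> d = 9; heap: [0-3 ALLOC][4-8 ALLOC][9-18 ALLOC][19-44 FREE]
Op 6: e = malloc(4) -> e = 19; heap: [0-3 ALLOC][4-8 ALLOC][9-18 ALLOC][19-22 ALLOC][23-44 FREE]
Op 7: d = realloc(d, 8) -> d = 9; heap: [0-3 ALLOC][4-8 ALLOC][9-16 ALLOC][17-18 FREE][19-22 ALLOC][23-44 FREE]
Op 8: free(d) -> (freed d); heap: [0-3 ALLOC][4-8 ALLOC][9-18 FREE][19-22 ALLOC][23-44 FREE]
free(e): e = 19 -> block [19-22 ALLOC]; mark free, coalesce with adjacent free neighbors -> [0-3 ALLOC][4-8 ALLOC][9-44 FREE]

Answer: [0-3 ALLOC][4-8 ALLOC][9-44 FREE]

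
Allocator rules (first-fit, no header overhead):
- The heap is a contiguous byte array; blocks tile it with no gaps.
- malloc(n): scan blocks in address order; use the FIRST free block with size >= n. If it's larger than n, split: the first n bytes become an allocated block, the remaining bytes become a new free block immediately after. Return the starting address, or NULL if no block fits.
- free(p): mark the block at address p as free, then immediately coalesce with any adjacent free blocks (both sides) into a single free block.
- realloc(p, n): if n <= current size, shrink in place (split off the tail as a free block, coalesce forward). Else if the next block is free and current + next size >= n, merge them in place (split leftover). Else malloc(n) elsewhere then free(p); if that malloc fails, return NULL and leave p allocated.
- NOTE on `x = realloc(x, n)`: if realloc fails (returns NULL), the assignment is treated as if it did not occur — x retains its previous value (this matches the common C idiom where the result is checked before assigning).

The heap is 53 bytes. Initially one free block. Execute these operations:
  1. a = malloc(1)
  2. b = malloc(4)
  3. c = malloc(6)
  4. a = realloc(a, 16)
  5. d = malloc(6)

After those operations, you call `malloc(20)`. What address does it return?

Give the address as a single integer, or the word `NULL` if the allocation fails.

Op 1: a = malloc(1) -> a = 0; heap: [0-0 ALLOC][1-52 FREE]
Op 2: b = malloc(4) -> b = 1; heap: [0-0 ALLOC][1-4 ALLOC][5-52 FREE]
Op 3: c = malloc(6) -> c = 5; heap: [0-0 ALLOC][1-4 ALLOC][5-10 ALLOC][11-52 FREE]
Op 4: a = realloc(a, 16) -> a = 11; heap: [0-0 FREE][1-4 ALLOC][5-10 ALLOC][11-26 ALLOC][27-52 FREE]
Op 5: d = malloc(6) -> d = 27; heap: [0-0 FREE][1-4 ALLOC][5-10 ALLOC][11-26 ALLOC][27-32 ALLOC][33-52 FREE]
malloc(20): first-fit scan over [0-0 FREE][1-4 ALLOC][5-10 ALLOC][11-26 ALLOC][27-32 ALLOC][33-52 FREE] -> 33

Answer: 33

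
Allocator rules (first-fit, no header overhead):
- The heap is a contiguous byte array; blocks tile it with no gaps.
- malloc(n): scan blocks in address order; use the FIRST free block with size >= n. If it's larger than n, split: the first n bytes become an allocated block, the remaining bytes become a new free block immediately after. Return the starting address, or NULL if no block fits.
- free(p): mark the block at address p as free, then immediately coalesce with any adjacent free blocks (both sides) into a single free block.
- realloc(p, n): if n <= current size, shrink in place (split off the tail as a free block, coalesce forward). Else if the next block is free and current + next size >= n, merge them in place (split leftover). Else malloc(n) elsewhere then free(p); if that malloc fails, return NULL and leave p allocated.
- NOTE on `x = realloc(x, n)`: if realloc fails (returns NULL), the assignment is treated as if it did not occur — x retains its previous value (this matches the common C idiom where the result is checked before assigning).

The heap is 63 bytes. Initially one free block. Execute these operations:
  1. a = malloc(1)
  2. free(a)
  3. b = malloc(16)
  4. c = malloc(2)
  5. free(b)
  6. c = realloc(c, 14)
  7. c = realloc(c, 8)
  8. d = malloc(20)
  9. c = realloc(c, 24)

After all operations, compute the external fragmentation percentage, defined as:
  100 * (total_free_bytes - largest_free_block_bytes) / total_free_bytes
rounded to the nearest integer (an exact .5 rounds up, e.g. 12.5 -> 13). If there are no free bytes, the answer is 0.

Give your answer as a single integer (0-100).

Answer: 46

Derivation:
Op 1: a = malloc(1) -> a = 0; heap: [0-0 ALLOC][1-62 FREE]
Op 2: free(a) -> (freed a); heap: [0-62 FREE]
Op 3: b = malloc(16) -> b = 0; heap: [0-15 ALLOC][16-62 FREE]
Op 4: c = malloc(2) -> c = 16; heap: [0-15 ALLOC][16-17 ALLOC][18-62 FREE]
Op 5: free(b) -> (freed b); heap: [0-15 FREE][16-17 ALLOC][18-62 FREE]
Op 6: c = realloc(c, 14) -> c = 16; heap: [0-15 FREE][16-29 ALLOC][30-62 FREE]
Op 7: c = realloc(c, 8) -> c = 16; heap: [0-15 FREE][16-23 ALLOC][24-62 FREE]
Op 8: d = malloc(20) -> d = 24; heap: [0-15 FREE][16-23 ALLOC][24-43 ALLOC][44-62 FREE]
Op 9: c = realloc(c, 24) -> NULL (c unchanged); heap: [0-15 FREE][16-23 ALLOC][24-43 ALLOC][44-62 FREE]
Free blocks: [16 19] total_free=35 largest=19 -> 100*(35-19)/35 = 1600/35 ≈ 45.714 -> rounds to 46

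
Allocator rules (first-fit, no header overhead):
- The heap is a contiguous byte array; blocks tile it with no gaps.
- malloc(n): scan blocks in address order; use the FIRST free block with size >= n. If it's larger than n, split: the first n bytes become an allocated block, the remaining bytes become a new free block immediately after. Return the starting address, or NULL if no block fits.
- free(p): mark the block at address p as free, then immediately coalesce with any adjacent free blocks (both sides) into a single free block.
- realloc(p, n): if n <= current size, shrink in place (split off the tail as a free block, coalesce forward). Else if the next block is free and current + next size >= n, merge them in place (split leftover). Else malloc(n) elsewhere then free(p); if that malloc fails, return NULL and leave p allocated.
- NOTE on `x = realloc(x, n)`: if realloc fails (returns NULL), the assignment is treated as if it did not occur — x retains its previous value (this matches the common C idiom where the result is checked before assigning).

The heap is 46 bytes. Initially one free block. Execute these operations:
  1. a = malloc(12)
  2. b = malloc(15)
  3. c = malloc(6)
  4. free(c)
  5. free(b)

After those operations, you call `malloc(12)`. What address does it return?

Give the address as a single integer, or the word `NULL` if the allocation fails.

Answer: 12

Derivation:
Op 1: a = malloc(12) -> a = 0; heap: [0-11 ALLOC][12-45 FREE]
Op 2: b = malloc(15) -> b = 12; heap: [0-11 ALLOC][12-26 ALLOC][27-45 FREE]
Op 3: c = malloc(6) -> c = 27; heap: [0-11 ALLOC][12-26 ALLOC][27-32 ALLOC][33-45 FREE]
Op 4: free(c) -> (freed c); heap: [0-11 ALLOC][12-26 ALLOC][27-45 FREE]
Op 5: free(b) -> (freed b); heap: [0-11 ALLOC][12-45 FREE]
malloc(12): first-fit scan over [0-11 ALLOC][12-45 FREE] -> 12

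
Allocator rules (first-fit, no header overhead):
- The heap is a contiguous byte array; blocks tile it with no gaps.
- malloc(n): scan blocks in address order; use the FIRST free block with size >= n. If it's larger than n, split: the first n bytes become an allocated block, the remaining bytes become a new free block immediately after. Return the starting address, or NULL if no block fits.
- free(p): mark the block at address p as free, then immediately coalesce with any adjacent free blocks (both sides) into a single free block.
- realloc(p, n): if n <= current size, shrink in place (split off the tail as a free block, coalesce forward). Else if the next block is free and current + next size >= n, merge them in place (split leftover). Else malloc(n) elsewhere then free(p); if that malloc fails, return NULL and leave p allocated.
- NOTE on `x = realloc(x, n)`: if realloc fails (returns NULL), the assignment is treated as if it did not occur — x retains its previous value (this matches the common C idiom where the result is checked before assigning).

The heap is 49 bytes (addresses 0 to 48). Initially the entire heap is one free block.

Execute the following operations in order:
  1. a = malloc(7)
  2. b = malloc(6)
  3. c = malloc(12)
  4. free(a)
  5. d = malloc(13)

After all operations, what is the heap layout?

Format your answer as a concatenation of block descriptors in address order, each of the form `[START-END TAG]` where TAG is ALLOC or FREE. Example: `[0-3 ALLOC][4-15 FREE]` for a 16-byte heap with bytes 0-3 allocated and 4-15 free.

Op 1: a = malloc(7) -> a = 0; heap: [0-6 ALLOC][7-48 FREE]
Op 2: b = malloc(6) -> b = 7; heap: [0-6 ALLOC][7-12 ALLOC][13-48 FREE]
Op 3: c = malloc(12) -> c = 13; heap: [0-6 ALLOC][7-12 ALLOC][13-24 ALLOC][25-48 FREE]
Op 4: free(a) -> (freed a); heap: [0-6 FREE][7-12 ALLOC][13-24 ALLOC][25-48 FREE]
Op 5: d = malloc(13) -> d = 25; heap: [0-6 FREE][7-12 ALLOC][13-24 ALLOC][25-37 ALLOC][38-48 FREE]

Answer: [0-6 FREE][7-12 ALLOC][13-24 ALLOC][25-37 ALLOC][38-48 FREE]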